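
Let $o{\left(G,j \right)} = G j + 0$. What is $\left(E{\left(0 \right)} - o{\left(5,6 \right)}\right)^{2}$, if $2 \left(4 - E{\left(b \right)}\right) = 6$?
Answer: $841$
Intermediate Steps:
$o{\left(G,j \right)} = G j$
$E{\left(b \right)} = 1$ ($E{\left(b \right)} = 4 - 3 = 1$)
$\left(E{\left(0 \right)} - o{\left(5,6 \right)}\right)^{2} = \left(1 - 5 \cdot 6\right)^{2} = \left(1 - 30\right)^{2} = \left(-29\right)^{2} = 841$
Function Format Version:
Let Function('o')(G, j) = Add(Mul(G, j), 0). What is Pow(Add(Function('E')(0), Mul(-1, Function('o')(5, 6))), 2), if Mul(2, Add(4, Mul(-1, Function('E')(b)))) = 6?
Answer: 841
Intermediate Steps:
Function('o')(G, j) = Mul(G, j)
Function('E')(b) = 1 (Function('E')(b) = Add(4, Mul(Rational(-1, 2), 6)) = Add(4, -3) = 1)
Pow(Add(Function('E')(0), Mul(-1, Function('o')(5, 6))), 2) = Pow(Add(1, Mul(-1, Mul(5, 6))), 2) = Pow(Add(1, Mul(-1, 30)), 2) = Pow(Add(1, -30), 2) = Pow(-29, 2) = 841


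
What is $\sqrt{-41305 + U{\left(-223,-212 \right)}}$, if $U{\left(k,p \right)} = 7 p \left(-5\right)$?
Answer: $3 i \sqrt{3765} \approx 184.08 i$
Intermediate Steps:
$U{\left(k,p \right)} = - 35 p$
$\sqrt{-41305 + U{\left(-223,-212 \right)}} = \sqrt{-41305 - -7420} = \sqrt{-41305 + 7420} = \sqrt{-33885} = 3 i \sqrt{3765}$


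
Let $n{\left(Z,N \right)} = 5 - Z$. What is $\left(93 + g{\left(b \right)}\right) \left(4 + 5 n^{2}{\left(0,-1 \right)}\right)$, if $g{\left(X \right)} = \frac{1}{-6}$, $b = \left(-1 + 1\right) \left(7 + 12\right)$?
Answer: $\frac{23951}{2} \approx 11976.0$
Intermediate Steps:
$b = 0$ ($b = 0 \cdot 19 = 0$)
$g{\left(X \right)} = - \frac{1}{6}$
$\left(93 + g{\left(b \right)}\right) \left(4 + 5 n^{2}{\left(0,-1 \right)}\right) = \left(93 - \frac{1}{6}\right) \left(4 + 5 \left(5 - 0\right)^{2}\right) = \frac{557 \left(4 + 5 \left(5 + 0\right)^{2}\right)}{6} = \frac{557 \left(4 + 5 \cdot 5^{2}\right)}{6} = \frac{557 \left(4 + 5 \cdot 25\right)}{6} = \frac{557 \left(4 + 125\right)}{6} = \frac{557}{6} \cdot 129 = \frac{23951}{2}$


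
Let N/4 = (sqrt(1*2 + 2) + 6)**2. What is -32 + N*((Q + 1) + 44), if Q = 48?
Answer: 23776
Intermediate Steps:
N = 256 (N = 4*(sqrt(1*2 + 2) + 6)**2 = 4*(sqrt(2 + 2) + 6)**2 = 4*(sqrt(4) + 6)**2 = 4*(2 + 6)**2 = 4*8**2 = 4*64 = 256)
-32 + N*((Q + 1) + 44) = -32 + 256*((48 + 1) + 44) = -32 + 256*(49 + 44) = -32 + 256*93 = -32 + 23808 = 23776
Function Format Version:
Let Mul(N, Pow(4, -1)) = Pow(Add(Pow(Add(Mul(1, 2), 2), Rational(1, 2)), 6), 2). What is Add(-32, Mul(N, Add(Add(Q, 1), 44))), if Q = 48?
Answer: 23776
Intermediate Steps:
N = 256 (N = Mul(4, Pow(Add(Pow(Add(Mul(1, 2), 2), Rational(1, 2)), 6), 2)) = Mul(4, Pow(Add(Pow(Add(2, 2), Rational(1, 2)), 6), 2)) = Mul(4, Pow(Add(Pow(4, Rational(1, 2)), 6), 2)) = Mul(4, Pow(Add(2, 6), 2)) = Mul(4, Pow(8, 2)) = Mul(4, 64) = 256)
Add(-32, Mul(N, Add(Add(Q, 1), 44))) = Add(-32, Mul(256, Add(Add(48, 1), 44))) = Add(-32, Mul(256, Add(49, 44))) = Add(-32, Mul(256, 93)) = Add(-32, 23808) = 23776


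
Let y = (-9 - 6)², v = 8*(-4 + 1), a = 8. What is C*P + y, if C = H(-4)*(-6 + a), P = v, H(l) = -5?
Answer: 465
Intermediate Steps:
v = -24 (v = 8*(-3) = -24)
P = -24
y = 225 (y = (-15)² = 225)
C = -10 (C = -5*(-6 + 8) = -5*2 = -10)
C*P + y = -10*(-24) + 225 = 240 + 225 = 465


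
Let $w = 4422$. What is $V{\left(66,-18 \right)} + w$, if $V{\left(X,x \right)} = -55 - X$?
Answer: $4301$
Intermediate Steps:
$V{\left(66,-18 \right)} + w = \left(-55 - 66\right) + 4422 = -121 + 4422 = 4301$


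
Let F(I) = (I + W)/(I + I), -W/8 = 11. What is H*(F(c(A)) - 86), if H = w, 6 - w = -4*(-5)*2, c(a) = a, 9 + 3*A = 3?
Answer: 2159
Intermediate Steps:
W = -88 (W = -8*11 = -88)
A = -2 (A = -3 + (1/3)*3 = -3 + 1 = -2)
w = -34 (w = 6 - (-4*(-5))*2 = 6 - 20*2 = 6 - 1*40 = 6 - 40 = -34)
F(I) = (-88 + I)/(2*I) (F(I) = (I - 88)/(I + I) = (-88 + I)/((2*I)) = (-88 + I)*(1/(2*I)) = (-88 + I)/(2*I))
H = -34
H*(F(c(A)) - 86) = -34*((1/2)*(-88 - 2)/(-2) - 86) = -34*((1/2)*(-1/2)*(-90) - 86) = -34*(45/2 - 86) = -34*(-127/2) = 2159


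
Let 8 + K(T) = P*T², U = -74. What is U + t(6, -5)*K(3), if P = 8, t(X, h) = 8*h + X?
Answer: -2250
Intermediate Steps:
t(X, h) = X + 8*h
K(T) = -8 + 8*T²
U + t(6, -5)*K(3) = -74 + (6 + 8*(-5))*(-8 + 8*3²) = -74 + (6 - 40)*(-8 + 8*9) = -74 - 34*(-8 + 72) = -74 - 34*64 = -74 - 2176 = -2250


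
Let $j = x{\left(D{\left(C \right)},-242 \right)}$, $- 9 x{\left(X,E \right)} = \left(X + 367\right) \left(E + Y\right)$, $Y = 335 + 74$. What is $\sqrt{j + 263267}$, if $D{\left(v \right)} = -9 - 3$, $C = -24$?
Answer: $\frac{\sqrt{2310118}}{3} \approx 506.64$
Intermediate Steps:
$Y = 409$
$D{\left(v \right)} = -12$ ($D{\left(v \right)} = -9 - 3 = -12$)
$x{\left(X,E \right)} = - \frac{\left(367 + X\right) \left(409 + E\right)}{9}$ ($x{\left(X,E \right)} = - \frac{\left(X + 367\right) \left(E + 409\right)}{9} = - \frac{\left(367 + X\right) \left(409 + E\right)}{9}$)
$j = - \frac{59285}{9}$ ($j = - \frac{150103}{9} - - \frac{1636}{3} - - \frac{88814}{9} - \left(- \frac{242}{9}\right) \left(-12\right) = - \frac{150103}{9} + \frac{1636}{3} + \frac{88814}{9} - \frac{968}{3} = - \frac{59285}{9} \approx -6587.2$)
$\sqrt{j + 263267} = \sqrt{- \frac{59285}{9} + 263267} = \sqrt{\frac{2310118}{9}} = \frac{\sqrt{2310118}}{3}$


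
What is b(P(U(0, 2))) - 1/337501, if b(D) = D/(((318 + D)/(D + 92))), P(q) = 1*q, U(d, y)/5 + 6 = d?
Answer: -52312679/8100024 ≈ -6.4583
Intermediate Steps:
U(d, y) = -30 + 5*d
P(q) = q
b(D) = D*(92 + D)/(318 + D) (b(D) = D/(((318 + D)/(92 + D))) = D*((92 + D)/(318 + D)) = D*(92 + D)/(318 + D))
b(P(U(0, 2))) - 1/337501 = (-30 + 5*0)*(92 + (-30 + 5*0))/(318 + (-30 + 5*0)) - 1/337501 = (-30 + 0)*(92 + (-30 + 0))/(318 + (-30 + 0)) - 1*1/337501 = -30*(92 - 30)/(318 - 30) - 1/337501 = -30*62/288 - 1/337501 = -30*1/288*62 - 1/337501 = -155/24 - 1/337501 = -52312679/8100024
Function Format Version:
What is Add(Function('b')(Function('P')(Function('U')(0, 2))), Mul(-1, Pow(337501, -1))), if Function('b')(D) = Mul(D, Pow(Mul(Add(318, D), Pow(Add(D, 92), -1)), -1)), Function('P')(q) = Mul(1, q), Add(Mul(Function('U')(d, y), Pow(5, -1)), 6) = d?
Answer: Rational(-52312679, 8100024) ≈ -6.4583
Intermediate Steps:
Function('U')(d, y) = Add(-30, Mul(5, d))
Function('P')(q) = q
Function('b')(D) = Mul(D, Pow(Add(318, D), -1), Add(92, D)) (Function('b')(D) = Mul(D, Pow(Mul(Add(318, D), Pow(Add(92, D), -1)), -1)) = Mul(D, Pow(Mul(Pow(Add(92, D), -1), Add(318, D)), -1)) = Mul(D, Mul(Pow(Add(318, D), -1), Add(92, D))) = Mul(D, Pow(Add(318, D), -1), Add(92, D)))
Add(Function('b')(Function('P')(Function('U')(0, 2))), Mul(-1, Pow(337501, -1))) = Add(Mul(Add(-30, Mul(5, 0)), Pow(Add(318, Add(-30, Mul(5, 0))), -1), Add(92, Add(-30, Mul(5, 0)))), Mul(-1, Pow(337501, -1))) = Add(Mul(Add(-30, 0), Pow(Add(318, Add(-30, 0)), -1), Add(92, Add(-30, 0))), Mul(-1, Rational(1, 337501))) = Add(Mul(-30, Pow(Add(318, -30), -1), Add(92, -30)), Rational(-1, 337501)) = Add(Mul(-30, Pow(288, -1), 62), Rational(-1, 337501)) = Add(Mul(-30, Rational(1, 288), 62), Rational(-1, 337501)) = Add(Rational(-155, 24), Rational(-1, 337501)) = Rational(-52312679, 8100024)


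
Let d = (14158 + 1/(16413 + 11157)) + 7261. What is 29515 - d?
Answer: 223206719/27570 ≈ 8096.0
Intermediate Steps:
d = 590521831/27570 (d = (14158 + 1/27570) + 7261 = 390336061/27570 + 7261 = 590521831/27570 ≈ 21419.)
29515 - d = 29515 - 1*590521831/27570 = 29515 - 590521831/27570 = 223206719/27570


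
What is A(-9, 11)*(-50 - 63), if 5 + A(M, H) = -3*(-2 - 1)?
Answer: -452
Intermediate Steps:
A(M, H) = 4 (A(M, H) = -5 - 3*(-2 - 1) = -5 - 3*(-3) = -5 + 9 = 4)
A(-9, 11)*(-50 - 63) = 4*(-50 - 63) = 4*(-113) = -452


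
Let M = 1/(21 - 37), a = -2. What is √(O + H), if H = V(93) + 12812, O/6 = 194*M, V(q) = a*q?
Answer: √50213/2 ≈ 112.04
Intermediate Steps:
V(q) = -2*q
M = -1/16 (M = 1/(-16) = -1/16 ≈ -0.062500)
O = -291/4 (O = 6*(194*(-1/16)) = 6*(-97/8) = -291/4 ≈ -72.750)
H = 12626 (H = -2*93 + 12812 = -186 + 12812 = 12626)
√(O + H) = √(-291/4 + 12626) = √(50213/4) = √50213/2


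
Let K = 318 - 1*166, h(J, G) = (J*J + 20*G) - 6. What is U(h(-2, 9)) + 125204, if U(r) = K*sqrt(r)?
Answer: 125204 + 152*sqrt(178) ≈ 1.2723e+5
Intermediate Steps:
h(J, G) = -6 + J**2 + 20*G (h(J, G) = (J**2 + 20*G) - 6 = -6 + J**2 + 20*G)
K = 152 (K = 318 - 166 = 152)
U(r) = 152*sqrt(r)
U(h(-2, 9)) + 125204 = 152*sqrt(-6 + (-2)**2 + 20*9) + 125204 = 152*sqrt(-6 + 4 + 180) + 125204 = 152*sqrt(178) + 125204 = 125204 + 152*sqrt(178)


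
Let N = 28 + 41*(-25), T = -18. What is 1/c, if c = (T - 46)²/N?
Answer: -997/4096 ≈ -0.24341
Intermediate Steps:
N = -997 (N = 28 - 1025 = -997)
c = -4096/997 (c = (-18 - 46)²/(-997) = (-64)²*(-1/997) = 4096*(-1/997) = -4096/997 ≈ -4.1083)
1/c = 1/(-4096/997) = -997/4096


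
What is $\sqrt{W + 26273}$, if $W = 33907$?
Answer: $2 \sqrt{15045} \approx 245.32$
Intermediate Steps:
$\sqrt{W + 26273} = \sqrt{33907 + 26273} = \sqrt{60180} = 2 \sqrt{15045}$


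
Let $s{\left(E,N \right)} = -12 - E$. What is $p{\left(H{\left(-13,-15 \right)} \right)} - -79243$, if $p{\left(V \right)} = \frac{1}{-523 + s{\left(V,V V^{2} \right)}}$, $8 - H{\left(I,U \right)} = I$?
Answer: $\frac{44059107}{556} \approx 79243.0$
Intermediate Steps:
$H{\left(I,U \right)} = 8 - I$
$p{\left(V \right)} = \frac{1}{-535 - V}$ ($p{\left(V \right)} = \frac{1}{-523 - \left(12 + V\right)} = \frac{1}{-535 - V}$)
$p{\left(H{\left(-13,-15 \right)} \right)} - -79243 = - \frac{1}{535 + \left(8 - -13\right)} - -79243 = - \frac{1}{535 + \left(8 + 13\right)} + 79243 = - \frac{1}{535 + 21} + 79243 = - \frac{1}{556} + 79243 = \frac{44059107}{556}$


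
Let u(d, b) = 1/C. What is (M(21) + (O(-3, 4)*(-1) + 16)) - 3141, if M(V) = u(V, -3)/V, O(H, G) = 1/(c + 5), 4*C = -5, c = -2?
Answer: -109388/35 ≈ -3125.4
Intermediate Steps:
C = -5/4 (C = (1/4)*(-5) = -5/4 ≈ -1.2500)
u(d, b) = -4/5 (u(d, b) = 1/(-5/4) = -4/5)
O(H, G) = 1/3 (O(H, G) = 1/(-2 + 5) = 1/3)
M(V) = -4/(5*V)
(M(21) + (O(-3, 4)*(-1) + 16)) - 3141 = (-4/5/21 + ((1/3)*(-1) + 16)) - 3141 = (-4/5*1/21 + (-1/3 + 16)) - 3141 = (-4/105 + 47/3) - 3141 = 547/35 - 3141 = -109388/35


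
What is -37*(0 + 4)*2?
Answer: -296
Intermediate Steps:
-37*(0 + 4)*2 = -148*2 = -37*8 = -296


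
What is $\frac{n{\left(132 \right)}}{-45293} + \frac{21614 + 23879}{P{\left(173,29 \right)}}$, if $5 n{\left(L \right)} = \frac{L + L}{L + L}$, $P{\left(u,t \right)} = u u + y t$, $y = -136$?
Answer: $\frac{2060509252}{1176938605} \approx 1.7507$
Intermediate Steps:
$P{\left(u,t \right)} = u^{2} - 136 t$ ($P{\left(u,t \right)} = u u - 136 t = u^{2} - 136 t$)
$n{\left(L \right)} = \frac{1}{5}$ ($n{\left(L \right)} = \frac{\left(L + L\right) \frac{1}{L + L}}{5} = \frac{2 L \frac{1}{2 L}}{5} = \frac{1}{5} \cdot 1 = \frac{1}{5}$)
$\frac{n{\left(132 \right)}}{-45293} + \frac{21614 + 23879}{P{\left(173,29 \right)}} = \frac{1}{5 \left(-45293\right)} + \frac{21614 + 23879}{173^{2} - 3944} = \frac{1}{5} \left(- \frac{1}{45293}\right) + \frac{45493}{29929 - 3944} = - \frac{1}{226465} + \frac{45493}{25985} = \frac{2060509252}{1176938605}$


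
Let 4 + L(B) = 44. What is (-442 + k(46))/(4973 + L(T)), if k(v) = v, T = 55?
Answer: -44/557 ≈ -0.078995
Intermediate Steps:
L(B) = 40 (L(B) = -4 + 44 = 40)
(-442 + k(46))/(4973 + L(T)) = (-442 + 46)/(4973 + 40) = -396/5013 = -396*1/5013 = -44/557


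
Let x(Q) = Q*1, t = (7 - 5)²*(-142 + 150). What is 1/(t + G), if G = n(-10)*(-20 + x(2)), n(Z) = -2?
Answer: 1/68 ≈ 0.014706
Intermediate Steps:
t = 32 (t = 2²*8 = 4*8 = 32)
x(Q) = Q
G = 36 (G = -2*(-20 + 2) = -2*(-18) = 36)
1/(t + G) = 1/(32 + 36) = 1/68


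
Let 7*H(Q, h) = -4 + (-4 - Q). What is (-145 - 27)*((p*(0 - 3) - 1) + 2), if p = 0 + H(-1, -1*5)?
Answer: -688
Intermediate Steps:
H(Q, h) = -8/7 - Q/7 (H(Q, h) = (-4 + (-4 - Q))/7 = (-8 - Q)/7 = -8/7 - Q/7)
p = -1 (p = 0 + (-8/7 - ⅐*(-1)) = 0 + (-8/7 + ⅐) = 0 - 1 = -1)
(-145 - 27)*((p*(0 - 3) - 1) + 2) = (-145 - 27)*((-(0 - 3) - 1) + 2) = -172*((-1*(-3) - 1) + 2) = -172*((3 - 1) + 2) = -172*(2 + 2) = -172*4 = -688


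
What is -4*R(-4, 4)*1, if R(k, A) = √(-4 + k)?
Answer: -8*I*√2 ≈ -11.314*I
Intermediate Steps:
-4*R(-4, 4)*1 = -4*√(-4 - 4)*1 = -8*I*√2*1 = -8*I*√2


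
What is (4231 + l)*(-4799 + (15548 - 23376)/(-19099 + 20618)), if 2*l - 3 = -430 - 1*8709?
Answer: 2459260533/1519 ≈ 1.6190e+6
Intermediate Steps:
l = -4568 (l = 3/2 + (-430 - 1*8709)/2 = 3/2 + (-430 - 8709)/2 = 3/2 + (½)*(-9139) = 3/2 - 9139/2 = -4568)
(4231 + l)*(-4799 + (15548 - 23376)/(-19099 + 20618)) = (4231 - 4568)*(-4799 + (15548 - 23376)/(-19099 + 20618)) = -337*(-4799 - 7828/1519) = -337*(-7297509/1519) = 2459260533/1519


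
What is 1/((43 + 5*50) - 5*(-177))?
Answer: 1/1178 ≈ 0.00084890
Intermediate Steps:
1/((43 + 5*50) - 5*(-177)) = 1/((43 + 250) + 885) = 1/(293 + 885) = 1/1178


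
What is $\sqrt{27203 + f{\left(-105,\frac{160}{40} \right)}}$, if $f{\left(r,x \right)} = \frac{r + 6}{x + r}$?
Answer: $\frac{13 \sqrt{1642058}}{101} \approx 164.94$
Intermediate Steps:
$f{\left(r,x \right)} = \frac{6 + r}{r + x}$
$\sqrt{27203 + f{\left(-105,\frac{160}{40} \right)}} = \sqrt{27203 + \frac{6 - 105}{-105 + \frac{160}{40}}} = \sqrt{27203 + \frac{1}{-105 + 160 \cdot \frac{1}{40}} \left(-99\right)} = \sqrt{27203 + \frac{1}{-105 + 4} \left(-99\right)} = \sqrt{27203 + \frac{1}{-101} \left(-99\right)} = \sqrt{27203 - - \frac{99}{101}} = \sqrt{27203 + \frac{99}{101}} = \sqrt{\frac{2747602}{101}} = \frac{13 \sqrt{1642058}}{101}$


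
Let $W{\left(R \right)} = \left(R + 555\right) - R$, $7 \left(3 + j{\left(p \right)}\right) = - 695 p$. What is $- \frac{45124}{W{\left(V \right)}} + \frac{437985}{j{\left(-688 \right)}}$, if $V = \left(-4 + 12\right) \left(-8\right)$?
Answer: $- \frac{19873972511}{265367145} \approx -74.892$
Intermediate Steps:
$j{\left(p \right)} = -3 - \frac{695 p}{7}$ ($j{\left(p \right)} = -3 + \frac{\left(-695\right) p}{7} = -3 - \frac{695 p}{7}$)
$V = -64$ ($V = 8 \left(-8\right) = -64$)
$W{\left(R \right)} = 555$ ($W{\left(R \right)} = \left(555 + R\right) - R = 555$)
$- \frac{45124}{W{\left(V \right)}} + \frac{437985}{j{\left(-688 \right)}} = - \frac{45124}{555} + \frac{437985}{-3 - - \frac{478160}{7}} = \left(-45124\right) \frac{1}{555} + \frac{437985}{-3 + \frac{478160}{7}} = - \frac{45124}{555} + \frac{437985}{\frac{478139}{7}} = - \frac{45124}{555} + 437985 \cdot \frac{7}{478139} = - \frac{45124}{555} + \frac{3065895}{478139} = - \frac{19873972511}{265367145}$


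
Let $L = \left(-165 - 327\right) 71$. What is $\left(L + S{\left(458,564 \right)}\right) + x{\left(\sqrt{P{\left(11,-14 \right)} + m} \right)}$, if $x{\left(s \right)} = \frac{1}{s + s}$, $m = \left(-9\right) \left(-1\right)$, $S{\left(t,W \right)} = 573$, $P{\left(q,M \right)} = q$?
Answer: $-34359 + \frac{\sqrt{5}}{20} \approx -34359.0$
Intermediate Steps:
$L = -34932$ ($L = \left(-492\right) 71 = -34932$)
$m = 9$
$x{\left(s \right)} = \frac{1}{2 s}$
$\left(L + S{\left(458,564 \right)}\right) + x{\left(\sqrt{P{\left(11,-14 \right)} + m} \right)} = \left(-34932 + 573\right) + \frac{1}{2 \sqrt{11 + 9}} = -34359 + \frac{1}{2 \sqrt{20}} = -34359 + \frac{1}{2 \cdot 2 \sqrt{5}} = -34359 + \frac{\frac{1}{10} \sqrt{5}}{2} = -34359 + \frac{\sqrt{5}}{20}$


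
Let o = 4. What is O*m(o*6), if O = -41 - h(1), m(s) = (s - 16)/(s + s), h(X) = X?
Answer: -7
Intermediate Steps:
m(s) = (-16 + s)/(2*s) (m(s) = (-16 + s)/((2*s)) = (-16 + s)*(1/(2*s)) = (-16 + s)/(2*s))
O = -42 (O = -41 - 1*1 = -41 - 1 = -42)
O*m(o*6) = -21*(-16 + 4*6)/(4*6) = -21*(-16 + 24)/24 = -21*8/24 = -42*⅙ = -7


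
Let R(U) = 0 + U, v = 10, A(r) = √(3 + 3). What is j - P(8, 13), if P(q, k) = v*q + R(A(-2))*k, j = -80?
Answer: -160 - 13*√6 ≈ -191.84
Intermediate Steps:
A(r) = √6
R(U) = U
P(q, k) = 10*q + k*√6 (P(q, k) = 10*q + √6*k = 10*q + k*√6)
j - P(8, 13) = -80 - (10*8 + 13*√6) = -80 - (80 + 13*√6) = -80 + (-80 - 13*√6) = -160 - 13*√6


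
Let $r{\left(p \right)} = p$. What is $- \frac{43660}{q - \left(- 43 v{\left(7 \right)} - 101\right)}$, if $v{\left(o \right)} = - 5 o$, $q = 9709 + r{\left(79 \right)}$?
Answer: $- \frac{10915}{2096} \approx -5.2075$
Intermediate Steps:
$q = 9788$ ($q = 9709 + 79 = 9788$)
$- \frac{43660}{q - \left(- 43 v{\left(7 \right)} - 101\right)} = - \frac{43660}{9788 - \left(- 43 \left(\left(-5\right) 7\right) - 101\right)} = - \frac{43660}{9788 - \left(\left(-43\right) \left(-35\right) - 101\right)} = - \frac{43660}{9788 - \left(1505 - 101\right)} = - \frac{43660}{9788 - 1404} = - \frac{43660}{8384} = \left(-43660\right) \frac{1}{8384} = - \frac{10915}{2096}$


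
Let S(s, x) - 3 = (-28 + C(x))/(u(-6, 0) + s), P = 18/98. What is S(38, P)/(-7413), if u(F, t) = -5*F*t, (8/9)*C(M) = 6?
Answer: -53/160968 ≈ -0.00032926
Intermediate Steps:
C(M) = 27/4 (C(M) = (9/8)*6 = 27/4)
u(F, t) = -5*F*t
P = 9/49 (P = 18*(1/98) = 9/49 ≈ 0.18367)
S(s, x) = 3 - 85/(4*s) (S(s, x) = 3 + (-28 + 27/4)/(-5*(-6)*0 + s) = 3 - 85/(4*(0 + s)) = 3 - 85/(4*s))
S(38, P)/(-7413) = (3 - 85/4/38)/(-7413) = (3 - 85/4*1/38)*(-1/7413) = (3 - 85/152)*(-1/7413) = (371/152)*(-1/7413) = -53/160968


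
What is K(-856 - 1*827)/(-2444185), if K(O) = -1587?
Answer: 1587/2444185 ≈ 0.00064930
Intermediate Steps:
K(-856 - 1*827)/(-2444185) = -1587/(-2444185) = -1587*(-1/2444185) = 1587/2444185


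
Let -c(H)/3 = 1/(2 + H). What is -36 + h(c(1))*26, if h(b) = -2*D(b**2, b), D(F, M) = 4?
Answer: -244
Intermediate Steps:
c(H) = -3/(2 + H)
h(b) = -8 (h(b) = -2*4 = -8)
-36 + h(c(1))*26 = -36 - 8*26 = -36 - 208 = -244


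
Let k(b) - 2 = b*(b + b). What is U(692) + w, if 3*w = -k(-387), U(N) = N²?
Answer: 1137052/3 ≈ 3.7902e+5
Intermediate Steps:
k(b) = 2 + 2*b² (k(b) = 2 + b*(b + b) = 2 + b*(2*b) = 2 + 2*b²)
w = -299540/3 (w = (-(2 + 2*(-387)²))/3 = (-(2 + 2*149769))/3 = (-(2 + 299538))/3 = (-1*299540)/3 = (⅓)*(-299540) = -299540/3 ≈ -99847.)
U(692) + w = 692² - 299540/3 = 478864 - 299540/3 = 1137052/3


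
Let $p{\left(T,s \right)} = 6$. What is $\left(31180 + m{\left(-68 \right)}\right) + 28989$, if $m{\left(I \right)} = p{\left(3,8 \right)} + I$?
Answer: $60107$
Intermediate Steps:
$m{\left(I \right)} = 6 + I$
$\left(31180 + m{\left(-68 \right)}\right) + 28989 = \left(31180 + \left(6 - 68\right)\right) + 28989 = \left(31180 - 62\right) + 28989 = 31118 + 28989 = 60107$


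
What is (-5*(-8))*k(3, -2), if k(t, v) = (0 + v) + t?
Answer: 40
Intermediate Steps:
k(t, v) = t + v (k(t, v) = v + t = t + v)
(-5*(-8))*k(3, -2) = (-5*(-8))*(3 - 2) = 40*1 = 40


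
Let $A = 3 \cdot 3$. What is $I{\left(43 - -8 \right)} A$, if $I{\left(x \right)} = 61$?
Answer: $549$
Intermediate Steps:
$A = 9$
$I{\left(43 - -8 \right)} A = 61 \cdot 9 = 549$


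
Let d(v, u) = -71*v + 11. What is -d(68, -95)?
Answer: 4817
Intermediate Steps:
d(v, u) = 11 - 71*v
-d(68, -95) = -(11 - 71*68) = -(11 - 4828) = -1*(-4817) = 4817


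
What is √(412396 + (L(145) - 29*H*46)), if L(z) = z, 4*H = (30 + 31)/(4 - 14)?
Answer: √41457535/10 ≈ 643.88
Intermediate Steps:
H = -61/40 (H = ((30 + 31)/(4 - 14))/4 = (61/(-10))/4 = (61*(-⅒))/4 = (¼)*(-61/10) = -61/40 ≈ -1.5250)
√(412396 + (L(145) - 29*H*46)) = √(412396 + (145 - 29*(-61/40)*46)) = √(412396 + (145 + (1769/40)*46)) = √(412396 + (145 + 40687/20)) = √(412396 + 43587/20) = √(8291507/20) = √41457535/10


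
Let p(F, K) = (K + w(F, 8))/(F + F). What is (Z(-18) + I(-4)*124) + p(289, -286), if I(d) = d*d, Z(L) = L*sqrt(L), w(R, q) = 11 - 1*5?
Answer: 573236/289 - 54*I*sqrt(2) ≈ 1983.5 - 76.368*I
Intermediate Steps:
w(R, q) = 6 (w(R, q) = 11 - 5 = 6)
Z(L) = L**(3/2)
I(d) = d**2
p(F, K) = (6 + K)/(2*F) (p(F, K) = (K + 6)/(F + F) = (6 + K)/((2*F)) = (6 + K)*(1/(2*F)) = (6 + K)/(2*F))
(Z(-18) + I(-4)*124) + p(289, -286) = ((-18)**(3/2) + (-4)**2*124) + (1/2)*(6 - 286)/289 = (-54*I*sqrt(2) + 16*124) + (1/2)*(1/289)*(-280) = (-54*I*sqrt(2) + 1984) - 140/289 = (1984 - 54*I*sqrt(2)) - 140/289 = 573236/289 - 54*I*sqrt(2)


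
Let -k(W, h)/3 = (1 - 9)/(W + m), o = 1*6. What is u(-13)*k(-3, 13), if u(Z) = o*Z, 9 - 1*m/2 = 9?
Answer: 624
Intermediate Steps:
m = 0 (m = 18 - 2*9 = 18 - 18 = 0)
o = 6
k(W, h) = 24/W (k(W, h) = -3*(1 - 9)/(W + 0) = -(-24)/W = 24/W)
u(Z) = 6*Z
u(-13)*k(-3, 13) = (6*(-13))*(24/(-3)) = -1872*(-1)/3 = -78*(-8) = 624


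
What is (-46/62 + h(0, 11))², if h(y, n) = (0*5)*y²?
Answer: 529/961 ≈ 0.55047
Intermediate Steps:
h(y, n) = 0 (h(y, n) = 0*y² = 0)
(-46/62 + h(0, 11))² = (-46/62 + 0)² = (-46*1/62 + 0)² = (-23/31 + 0)² = (-23/31)² = 529/961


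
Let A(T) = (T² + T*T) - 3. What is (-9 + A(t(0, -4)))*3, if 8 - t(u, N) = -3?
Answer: 690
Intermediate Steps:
t(u, N) = 11 (t(u, N) = 8 - 1*(-3) = 8 + 3 = 11)
A(T) = -3 + 2*T² (A(T) = (T² + T²) - 3 = 2*T² - 3 = -3 + 2*T²)
(-9 + A(t(0, -4)))*3 = (-9 + (-3 + 2*11²))*3 = (-9 + (-3 + 2*121))*3 = (-9 + (-3 + 242))*3 = (-9 + 239)*3 = 230*3 = 690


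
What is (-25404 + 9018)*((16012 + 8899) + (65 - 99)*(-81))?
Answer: -453318690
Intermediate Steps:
(-25404 + 9018)*((16012 + 8899) + (65 - 99)*(-81)) = -16386*(24911 - 34*(-81)) = -16386*(24911 + 2754) = -16386*27665 = -453318690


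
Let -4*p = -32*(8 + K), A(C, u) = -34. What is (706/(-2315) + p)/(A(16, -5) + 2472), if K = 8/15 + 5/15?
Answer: 245257/8465955 ≈ 0.028970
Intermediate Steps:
K = 13/15 (K = 8*(1/15) + 5*(1/15) = 8/15 + ⅓ = 13/15 ≈ 0.86667)
p = 1064/15 (p = -(-8)*(8 + 13/15) = -(-8)*133/15 = -¼*(-4256/15) = 1064/15 ≈ 70.933)
(706/(-2315) + p)/(A(16, -5) + 2472) = (706/(-2315) + 1064/15)/(-34 + 2472) = (706*(-1/2315) + 1064/15)/2438 = (-706/2315 + 1064/15)*(1/2438) = (490514/6945)*(1/2438) = 245257/8465955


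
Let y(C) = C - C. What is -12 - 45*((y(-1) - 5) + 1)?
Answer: 168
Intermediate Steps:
y(C) = 0
-12 - 45*((y(-1) - 5) + 1) = -12 - 45*((0 - 5) + 1) = -12 - 45*(-5 + 1) = -12 - 45*(-4) = -12 + 180 = 168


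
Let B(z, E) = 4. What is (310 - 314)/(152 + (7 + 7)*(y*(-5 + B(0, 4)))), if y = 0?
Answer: -1/38 ≈ -0.026316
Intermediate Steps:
(310 - 314)/(152 + (7 + 7)*(y*(-5 + B(0, 4)))) = (310 - 314)/(152 + (7 + 7)*(0*(-5 + 4))) = -4/(152 + 14*(0*(-1))) = -4/(152 + 14*0) = -4/(152 + 0) = -4/152 = -4*1/152 = -1/38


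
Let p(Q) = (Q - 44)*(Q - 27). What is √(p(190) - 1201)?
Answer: √22597 ≈ 150.32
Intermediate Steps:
p(Q) = (-44 + Q)*(-27 + Q)
√(p(190) - 1201) = √((1188 + 190² - 71*190) - 1201) = √((1188 + 36100 - 13490) - 1201) = √(23798 - 1201) = √22597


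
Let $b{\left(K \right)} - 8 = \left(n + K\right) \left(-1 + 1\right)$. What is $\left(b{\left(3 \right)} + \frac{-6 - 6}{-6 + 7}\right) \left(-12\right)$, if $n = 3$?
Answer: $48$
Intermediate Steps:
$b{\left(K \right)} = 8$ ($b{\left(K \right)} = 8 + \left(3 + K\right) \left(-1 + 1\right) = 8 + \left(3 + K\right) 0 = 8 + 0 = 8$)
$\left(b{\left(3 \right)} + \frac{-6 - 6}{-6 + 7}\right) \left(-12\right) = \left(8 + \frac{-6 - 6}{-6 + 7}\right) \left(-12\right) = \left(8 - \frac{12}{1}\right) \left(-12\right) = \left(8 - 12\right) \left(-12\right) = \left(-4\right) \left(-12\right) = 48$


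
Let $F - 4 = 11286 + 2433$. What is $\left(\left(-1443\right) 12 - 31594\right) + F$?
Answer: $-35187$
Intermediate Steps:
$F = 13723$ ($F = 4 + \left(11286 + 2433\right) = 4 + 13719 = 13723$)
$\left(\left(-1443\right) 12 - 31594\right) + F = \left(\left(-1443\right) 12 - 31594\right) + 13723 = \left(-17316 - 31594\right) + 13723 = -48910 + 13723 = -35187$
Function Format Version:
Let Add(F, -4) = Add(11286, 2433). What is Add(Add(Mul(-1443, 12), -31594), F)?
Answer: -35187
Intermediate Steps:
F = 13723 (F = Add(4, Add(11286, 2433)) = Add(4, 13719) = 13723)
Add(Add(Mul(-1443, 12), -31594), F) = Add(Add(Mul(-1443, 12), -31594), 13723) = Add(Add(-17316, -31594), 13723) = Add(-48910, 13723) = -35187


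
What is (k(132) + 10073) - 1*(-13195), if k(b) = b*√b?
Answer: 23268 + 264*√33 ≈ 24785.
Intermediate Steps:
k(b) = b^(3/2)
(k(132) + 10073) - 1*(-13195) = (132^(3/2) + 10073) - 1*(-13195) = (264*√33 + 10073) + 13195 = (10073 + 264*√33) + 13195 = 23268 + 264*√33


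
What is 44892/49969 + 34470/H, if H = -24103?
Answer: -640399554/1204402807 ≈ -0.53172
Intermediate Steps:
44892/49969 + 34470/H = 44892/49969 + 34470/(-24103) = 44892*(1/49969) + 34470*(-1/24103) = 44892/49969 - 34470/24103 = -640399554/1204402807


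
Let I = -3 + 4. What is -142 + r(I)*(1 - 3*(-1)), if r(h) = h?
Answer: -138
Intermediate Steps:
I = 1
-142 + r(I)*(1 - 3*(-1)) = -142 + 1*(1 - 3*(-1)) = -142 + 1*(1 + 3) = -142 + 1*4 = -142 + 4 = -138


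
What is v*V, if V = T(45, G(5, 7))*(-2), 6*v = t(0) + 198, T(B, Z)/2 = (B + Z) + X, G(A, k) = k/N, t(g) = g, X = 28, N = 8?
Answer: -19503/2 ≈ -9751.5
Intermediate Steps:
G(A, k) = k/8
T(B, Z) = 56 + 2*B + 2*Z (T(B, Z) = 2*((B + Z) + 28) = 2*(28 + B + Z) = 56 + 2*B + 2*Z)
v = 33 (v = (0 + 198)/6 = (1/6)*198 = 33)
V = -591/2 (V = (56 + 2*45 + 2*((1/8)*7))*(-2) = (56 + 90 + 2*(7/8))*(-2) = (56 + 90 + 7/4)*(-2) = (591/4)*(-2) = -591/2 ≈ -295.50)
v*V = 33*(-591/2) = -19503/2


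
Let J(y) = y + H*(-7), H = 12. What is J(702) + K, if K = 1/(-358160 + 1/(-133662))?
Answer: 29585131893516/47872381921 ≈ 618.00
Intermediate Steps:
K = -133662/47872381921 (K = 1/(-358160 - 1/133662) = 1/(-47872381921/133662) = -133662/47872381921 ≈ -2.7920e-6)
J(y) = -84 + y (J(y) = y + 12*(-7) = y - 84 = -84 + y)
J(702) + K = (-84 + 702) - 133662/47872381921 = 618 - 133662/47872381921 = 29585131893516/47872381921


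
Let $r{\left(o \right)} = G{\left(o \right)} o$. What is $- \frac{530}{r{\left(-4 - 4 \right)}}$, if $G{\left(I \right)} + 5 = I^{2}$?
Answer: $\frac{265}{236} \approx 1.1229$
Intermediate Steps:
$G{\left(I \right)} = -5 + I^{2}$
$r{\left(o \right)} = o \left(-5 + o^{2}\right)$ ($r{\left(o \right)} = \left(-5 + o^{2}\right) o = o \left(-5 + o^{2}\right)$)
$- \frac{530}{r{\left(-4 - 4 \right)}} = - \frac{530}{\left(-4 - 4\right) \left(-5 + \left(-4 - 4\right)^{2}\right)} = - \frac{530}{\left(-8\right) \left(-5 + \left(-8\right)^{2}\right)} = - \frac{530}{\left(-8\right) \left(-5 + 64\right)} = - \frac{530}{\left(-8\right) 59} = - \frac{530}{-472} = \left(-530\right) \left(- \frac{1}{472}\right) = \frac{265}{236}$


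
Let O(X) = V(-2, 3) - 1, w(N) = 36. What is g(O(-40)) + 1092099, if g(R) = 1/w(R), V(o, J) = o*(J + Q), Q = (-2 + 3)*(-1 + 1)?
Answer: 39315565/36 ≈ 1.0921e+6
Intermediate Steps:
Q = 0 (Q = 1*0 = 0)
V(o, J) = J*o (V(o, J) = o*(J + 0) = o*J = J*o)
O(X) = -7 (O(X) = 3*(-2) - 1 = -6 - 1 = -7)
g(R) = 1/36
g(O(-40)) + 1092099 = 1/36 + 1092099 = 39315565/36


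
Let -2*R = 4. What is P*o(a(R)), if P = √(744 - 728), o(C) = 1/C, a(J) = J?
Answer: -2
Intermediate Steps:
R = -2 (R = -½*4 = -2)
o(C) = 1/C
P = 4 (P = √16 = 4)
P*o(a(R)) = 4/(-2) = 4*(-½) = -2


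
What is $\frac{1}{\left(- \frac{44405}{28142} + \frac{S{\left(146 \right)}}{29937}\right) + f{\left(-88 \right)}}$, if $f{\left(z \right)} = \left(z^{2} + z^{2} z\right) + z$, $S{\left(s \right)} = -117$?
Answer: $- \frac{280829018}{189227529807721} \approx -1.4841 \cdot 10^{-6}$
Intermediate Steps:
$f{\left(z \right)} = z + z^{2} + z^{3}$ ($f{\left(z \right)} = \left(z^{2} + z^{3}\right) + z = z + z^{2} + z^{3}$)
$\frac{1}{\left(- \frac{44405}{28142} + \frac{S{\left(146 \right)}}{29937}\right) + f{\left(-88 \right)}} = \frac{1}{\left(- \frac{44405}{28142} - \frac{117}{29937}\right) - 88 \left(1 - 88 + \left(-88\right)^{2}\right)} = \frac{1}{\left(\left(-44405\right) \frac{1}{28142} - \frac{39}{9979}\right) - 88 \left(1 - 88 + 7744\right)} = \frac{1}{\left(- \frac{44405}{28142} - \frac{39}{9979}\right) - 673816} = \frac{1}{- \frac{444215033}{280829018} - 673816} = \frac{1}{- \frac{189227529807721}{280829018}} = - \frac{280829018}{189227529807721}$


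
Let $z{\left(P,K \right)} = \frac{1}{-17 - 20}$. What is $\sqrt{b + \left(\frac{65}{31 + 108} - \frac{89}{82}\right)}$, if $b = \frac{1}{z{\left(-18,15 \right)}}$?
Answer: $\frac{i \sqrt{4887086266}}{11398} \approx 6.1333 i$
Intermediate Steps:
$z{\left(P,K \right)} = - \frac{1}{37}$ ($z{\left(P,K \right)} = \frac{1}{-37} = - \frac{1}{37}$)
$b = -37$ ($b = \frac{1}{- \frac{1}{37}} = -37$)
$\sqrt{b + \left(\frac{65}{31 + 108} - \frac{89}{82}\right)} = \sqrt{-37 + \left(\frac{65}{31 + 108} - \frac{89}{82}\right)} = \sqrt{-37 + \left(\frac{65}{139} - \frac{89}{82}\right)} = \sqrt{-37 - \frac{7041}{11398}} = \sqrt{- \frac{428767}{11398}} = \frac{i \sqrt{4887086266}}{11398}$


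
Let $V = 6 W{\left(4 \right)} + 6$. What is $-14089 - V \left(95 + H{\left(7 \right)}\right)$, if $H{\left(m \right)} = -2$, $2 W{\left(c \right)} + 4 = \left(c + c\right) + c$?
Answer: $-16879$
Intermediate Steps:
$W{\left(c \right)} = -2 + \frac{3 c}{2}$ ($W{\left(c \right)} = -2 + \frac{\left(c + c\right) + c}{2} = -2 + \frac{2 c + c}{2} = -2 + \frac{3 c}{2}$)
$V = 30$ ($V = 6 \left(-2 + \frac{3}{2} \cdot 4\right) + 6 = 6 \left(-2 + 6\right) + 6 = 6 \cdot 4 + 6 = 24 + 6 = 30$)
$-14089 - V \left(95 + H{\left(7 \right)}\right) = -14089 - 30 \left(95 - 2\right) = -14089 - 30 \cdot 93 = -14089 - 2790 = -16879$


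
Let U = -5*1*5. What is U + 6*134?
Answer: 779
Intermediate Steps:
U = -25 (U = -5*5 = -25)
U + 6*134 = -25 + 6*134 = -25 + 804 = 779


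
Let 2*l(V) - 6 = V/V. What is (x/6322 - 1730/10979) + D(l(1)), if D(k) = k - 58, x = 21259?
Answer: -1780168985/34704619 ≈ -51.295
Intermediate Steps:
l(V) = 7/2 (l(V) = 3 + (V/V)/2 = 3 + (½)*1 = 3 + ½ = 7/2)
D(k) = -58 + k
(x/6322 - 1730/10979) + D(l(1)) = (21259/6322 - 1730/10979) + (-58 + 7/2) = (21259*(1/6322) - 1730*1/10979) - 109/2 = (21259/6322 - 1730/10979) - 109/2 = 222465501/69409238 - 109/2 = -1780168985/34704619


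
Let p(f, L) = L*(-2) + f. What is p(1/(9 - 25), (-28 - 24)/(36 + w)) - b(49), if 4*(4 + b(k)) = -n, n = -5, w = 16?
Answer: 75/16 ≈ 4.6875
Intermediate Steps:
p(f, L) = f - 2*L (p(f, L) = -2*L + f = f - 2*L)
b(k) = -11/4 (b(k) = -4 + (-1*(-5))/4 = -4 + (¼)*5 = -4 + 5/4 = -11/4)
p(1/(9 - 25), (-28 - 24)/(36 + w)) - b(49) = (1/(9 - 25) - 2*(-28 - 24)/(36 + 16)) - 1*(-11/4) = (1/(-16) - (-104)/52) + 11/4 = (-1/16 - (-104)/52) + 11/4 = (-1/16 - 2*(-1)) + 11/4 = (-1/16 + 2) + 11/4 = 31/16 + 11/4 = 75/16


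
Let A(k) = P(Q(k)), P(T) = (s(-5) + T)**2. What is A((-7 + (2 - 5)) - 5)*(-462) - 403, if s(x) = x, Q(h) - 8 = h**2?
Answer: -24017011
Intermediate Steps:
Q(h) = 8 + h**2
P(T) = (-5 + T)**2
A(k) = (3 + k**2)**2 (A(k) = (-5 + (8 + k**2))**2 = (3 + k**2)**2)
A((-7 + (2 - 5)) - 5)*(-462) - 403 = (3 + ((-7 + (2 - 5)) - 5)**2)**2*(-462) - 403 = (3 + ((-7 - 3) - 5)**2)**2*(-462) - 403 = (3 + (-10 - 5)**2)**2*(-462) - 403 = (3 + (-15)**2)**2*(-462) - 403 = (3 + 225)**2*(-462) - 403 = 228**2*(-462) - 403 = 51984*(-462) - 403 = -24016608 - 403 = -24017011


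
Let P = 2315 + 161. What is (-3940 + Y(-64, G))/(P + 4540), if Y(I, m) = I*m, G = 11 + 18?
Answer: -1449/1754 ≈ -0.82611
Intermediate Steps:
G = 29
P = 2476
(-3940 + Y(-64, G))/(P + 4540) = (-3940 - 64*29)/(2476 + 4540) = (-3940 - 1856)/7016 = -5796*1/7016 = -1449/1754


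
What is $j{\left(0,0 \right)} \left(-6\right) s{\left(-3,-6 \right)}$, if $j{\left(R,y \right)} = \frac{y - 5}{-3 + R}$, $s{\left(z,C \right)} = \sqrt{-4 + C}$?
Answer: $- 10 i \sqrt{10} \approx - 31.623 i$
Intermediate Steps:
$j{\left(R,y \right)} = \frac{-5 + y}{-3 + R}$
$j{\left(0,0 \right)} \left(-6\right) s{\left(-3,-6 \right)} = \frac{-5 + 0}{-3 + 0} \left(-6\right) \sqrt{-4 - 6} = \frac{1}{-3} \left(-5\right) \left(-6\right) \sqrt{-10} = \left(- \frac{1}{3}\right) \left(-5\right) \left(-6\right) i \sqrt{10} = \frac{5}{3} \left(-6\right) i \sqrt{10} = - 10 i \sqrt{10}$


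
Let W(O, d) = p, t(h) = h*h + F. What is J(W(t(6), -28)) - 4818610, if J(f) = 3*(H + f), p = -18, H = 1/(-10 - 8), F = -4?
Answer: -28911985/6 ≈ -4.8187e+6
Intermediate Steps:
H = -1/18 (H = 1/(-18) = -1/18 ≈ -0.055556)
t(h) = -4 + h² (t(h) = h*h - 4 = h² - 4 = -4 + h²)
W(O, d) = -18
J(f) = -⅙ + 3*f (J(f) = 3*(-1/18 + f) = -⅙ + 3*f)
J(W(t(6), -28)) - 4818610 = (-⅙ + 3*(-18)) - 4818610 = (-⅙ - 54) - 4818610 = -325/6 - 4818610 = -28911985/6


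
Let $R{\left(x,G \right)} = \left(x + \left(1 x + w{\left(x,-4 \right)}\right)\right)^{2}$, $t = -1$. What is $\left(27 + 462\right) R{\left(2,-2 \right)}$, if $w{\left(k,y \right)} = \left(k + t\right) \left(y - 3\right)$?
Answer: $4401$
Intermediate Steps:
$w{\left(k,y \right)} = \left(-1 + k\right) \left(-3 + y\right)$ ($w{\left(k,y \right)} = \left(k - 1\right) \left(y - 3\right) = \left(-1 + k\right) \left(-3 + y\right)$)
$R{\left(x,G \right)} = \left(7 - 5 x\right)^{2}$ ($R{\left(x,G \right)} = \left(x + \left(1 x + \left(3 - -4 - 3 x + x \left(-4\right)\right)\right)\right)^{2} = \left(x + \left(x + \left(3 + 4 - 3 x - 4 x\right)\right)\right)^{2} = \left(x - \left(-7 + 6 x\right)\right)^{2} = \left(7 - 5 x\right)^{2}$)
$\left(27 + 462\right) R{\left(2,-2 \right)} = \left(27 + 462\right) \left(7 - 10\right)^{2} = 489 \left(7 - 10\right)^{2} = 489 \left(-3\right)^{2} = 489 \cdot 9 = 4401$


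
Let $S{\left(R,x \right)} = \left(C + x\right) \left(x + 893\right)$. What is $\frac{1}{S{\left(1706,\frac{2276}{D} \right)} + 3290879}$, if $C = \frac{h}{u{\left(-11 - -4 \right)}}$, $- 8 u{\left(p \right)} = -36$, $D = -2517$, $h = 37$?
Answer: $\frac{19005867}{62670085176583} \approx 3.0327 \cdot 10^{-7}$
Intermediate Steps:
$u{\left(p \right)} = \frac{9}{2}$ ($u{\left(p \right)} = \left(- \frac{1}{8}\right) \left(-36\right) = \frac{9}{2}$)
$C = \frac{74}{9}$ ($C = \frac{37}{\frac{9}{2}} = 37 \cdot \frac{2}{9} = \frac{74}{9} \approx 8.2222$)
$S{\left(R,x \right)} = \left(893 + x\right) \left(\frac{74}{9} + x\right)$ ($S{\left(R,x \right)} = \left(\frac{74}{9} + x\right) \left(x + 893\right) = \left(\frac{74}{9} + x\right) \left(893 + x\right) = \left(893 + x\right) \left(\frac{74}{9} + x\right)$)
$\frac{1}{S{\left(1706,\frac{2276}{D} \right)} + 3290879} = \frac{1}{\left(\frac{66082}{9} + \left(\frac{2276}{-2517}\right)^{2} + \frac{8111 \frac{2276}{-2517}}{9}\right) + 3290879} = \frac{1}{\left(\frac{66082}{9} + \left(2276 \left(- \frac{1}{2517}\right)\right)^{2} + \frac{8111 \cdot 2276 \left(- \frac{1}{2517}\right)}{9}\right) + 3290879} = \frac{1}{\left(\frac{66082}{9} + \left(- \frac{2276}{2517}\right)^{2} + \frac{8111}{9} \left(- \frac{2276}{2517}\right)\right) + 3290879} = \frac{1}{\left(\frac{66082}{9} + \frac{5180176}{6335289} - \frac{18460636}{22653}\right) + 3290879} = \frac{1}{\frac{124076589490}{19005867} + 3290879} = \frac{1}{\frac{62670085176583}{19005867}} = \frac{19005867}{62670085176583}$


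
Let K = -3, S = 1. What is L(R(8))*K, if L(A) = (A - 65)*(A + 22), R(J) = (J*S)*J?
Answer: 258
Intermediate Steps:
R(J) = J**2 (R(J) = (J*1)*J = J*J = J**2)
L(A) = (-65 + A)*(22 + A)
L(R(8))*K = (-1430 + (8**2)**2 - 43*8**2)*(-3) = (-1430 + 64**2 - 43*64)*(-3) = (-1430 + 4096 - 2752)*(-3) = -86*(-3) = 258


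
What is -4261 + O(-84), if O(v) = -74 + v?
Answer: -4419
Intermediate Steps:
-4261 + O(-84) = -4261 + (-74 - 84) = -4261 - 158 = -4419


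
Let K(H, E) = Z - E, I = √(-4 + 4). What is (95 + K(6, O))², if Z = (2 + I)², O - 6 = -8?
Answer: 10201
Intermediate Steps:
O = -2 (O = 6 - 8 = -2)
I = 0 (I = √0 = 0)
Z = 4 (Z = (2 + 0)² = 2² = 4)
K(H, E) = 4 - E
(95 + K(6, O))² = (95 + (4 - 1*(-2)))² = (95 + (4 + 2))² = (95 + 6)² = 101² = 10201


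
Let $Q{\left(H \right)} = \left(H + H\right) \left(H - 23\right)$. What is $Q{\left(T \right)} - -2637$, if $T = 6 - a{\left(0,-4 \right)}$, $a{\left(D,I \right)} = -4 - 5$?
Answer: $2397$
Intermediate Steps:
$a{\left(D,I \right)} = -9$ ($a{\left(D,I \right)} = -4 - 5 = -9$)
$T = 15$ ($T = 6 - -9 = 6 + 9 = 15$)
$Q{\left(H \right)} = 2 H \left(-23 + H\right)$
$Q{\left(T \right)} - -2637 = 2 \cdot 15 \left(-23 + 15\right) - -2637 = 2 \cdot 15 \left(-8\right) + 2637 = -240 + 2637 = 2397$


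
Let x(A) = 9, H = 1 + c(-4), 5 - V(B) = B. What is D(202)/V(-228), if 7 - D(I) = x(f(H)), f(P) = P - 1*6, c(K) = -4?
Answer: -2/233 ≈ -0.0085837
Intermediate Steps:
V(B) = 5 - B
H = -3 (H = 1 - 4 = -3)
f(P) = -6 + P (f(P) = P - 6 = -6 + P)
D(I) = -2 (D(I) = 7 - 1*9 = 7 - 9 = -2)
D(202)/V(-228) = -2/(5 - 1*(-228)) = -2/(5 + 228) = -2/233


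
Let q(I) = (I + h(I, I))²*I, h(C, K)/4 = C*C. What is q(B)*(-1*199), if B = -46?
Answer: 648677375496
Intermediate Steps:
h(C, K) = 4*C² (h(C, K) = 4*(C*C) = 4*C²)
q(I) = I*(I + 4*I²)² (q(I) = (I + 4*I²)²*I = I*(I + 4*I²)²)
q(B)*(-1*199) = ((-46)³*(1 + 4*(-46))²)*(-1*199) = -97336*(1 - 184)²*(-199) = -97336*(-183)²*(-199) = -97336*33489*(-199) = -3259685304*(-199) = 648677375496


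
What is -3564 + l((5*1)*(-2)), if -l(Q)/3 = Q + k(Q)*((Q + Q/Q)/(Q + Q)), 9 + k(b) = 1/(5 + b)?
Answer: -176079/50 ≈ -3521.6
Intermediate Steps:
k(b) = -9 + 1/(5 + b)
l(Q) = -3*Q - 3*(1 + Q)*(-44 - 9*Q)/(2*Q*(5 + Q)) (l(Q) = -3*(Q + ((-44 - 9*Q)/(5 + Q))*((Q + Q/Q)/(Q + Q))) = -3*(Q + ((-44 - 9*Q)/(5 + Q))*((Q + 1)/((2*Q)))) = -3*(Q + ((-44 - 9*Q)/(5 + Q))*((1 + Q)*(1/(2*Q)))) = -3*(Q + ((-44 - 9*Q)/(5 + Q))*((1 + Q)/(2*Q))) = -3*(Q + (1 + Q)*(-44 - 9*Q)/(2*Q*(5 + Q))) = -3*Q - 3*(1 + Q)*(-44 - 9*Q)/(2*Q*(5 + Q)))
-3564 + l((5*1)*(-2)) = -3564 + 3*(44 - ((5*1)*(-2))**2 - 2*((5*1)*(-2))**3 + 53*((5*1)*(-2)))/(2*(((5*1)*(-2)))*(5 + (5*1)*(-2))) = -3564 + 3*(44 - (5*(-2))**2 - 2*(5*(-2))**3 + 53*(5*(-2)))/(2*((5*(-2)))*(5 + 5*(-2))) = -3564 + (3/2)*(44 - 1*(-10)**2 - 2*(-10)**3 + 53*(-10))/(-10*(5 - 10)) = -3564 + (3/2)*(-1/10)*(44 - 1*100 - 2*(-1000) - 530)/(-5) = -3564 + (3/2)*(-1/10)*(-1/5)*(44 - 100 + 2000 - 530) = -3564 + (3/2)*(-1/10)*(-1/5)*1414 = -3564 + 2121/50 = -176079/50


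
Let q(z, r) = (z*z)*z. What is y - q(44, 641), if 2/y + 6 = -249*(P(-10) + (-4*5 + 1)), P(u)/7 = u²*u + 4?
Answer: -148284303550/1740753 ≈ -85184.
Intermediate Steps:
q(z, r) = z³ (q(z, r) = z²*z = z³)
P(u) = 28 + 7*u³ (P(u) = 7*(u²*u + 4) = 7*(u³ + 4) = 7*(4 + u³) = 28 + 7*u³)
y = 2/1740753 (y = 2/(-6 - 249*((28 + 7*(-10)³) + (-4*5 + 1))) = 2/(-6 - 249*((28 + 7*(-1000)) + (-20 + 1))) = 2/(-6 - 249*((28 - 7000) - 19)) = 2/(-6 - 249*(-6972 - 19)) = 2/(-6 - 249*(-6991)) = 2/(-6 + 1740759) = 2/1740753 ≈ 1.1489e-6)
y - q(44, 641) = 2/1740753 - 1*44³ = 2/1740753 - 1*85184 = 2/1740753 - 85184 = -148284303550/1740753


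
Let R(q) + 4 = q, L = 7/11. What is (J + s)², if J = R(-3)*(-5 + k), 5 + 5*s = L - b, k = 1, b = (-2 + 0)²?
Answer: 2096704/3025 ≈ 693.13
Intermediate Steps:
L = 7/11 (L = 7*(1/11) = 7/11 ≈ 0.63636)
R(q) = -4 + q
b = 4 (b = (-2)² = 4)
s = -92/55 (s = -1 + (7/11 - 1*4)/5 = -1 + (7/11 - 4)/5 = -1 + (⅕)*(-37/11) = -1 - 37/55 = -92/55 ≈ -1.6727)
J = 28 (J = (-4 - 3)*(-5 + 1) = -7*(-4) = 28)
(J + s)² = (28 - 92/55)² = (1448/55)² = 2096704/3025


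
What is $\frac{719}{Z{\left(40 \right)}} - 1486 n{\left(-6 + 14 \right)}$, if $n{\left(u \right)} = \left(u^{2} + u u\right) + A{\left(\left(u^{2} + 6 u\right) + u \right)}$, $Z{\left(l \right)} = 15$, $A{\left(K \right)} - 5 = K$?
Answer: $- \frac{5638651}{15} \approx -3.7591 \cdot 10^{5}$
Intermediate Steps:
$A{\left(K \right)} = 5 + K$
$n{\left(u \right)} = 5 + 3 u^{2} + 7 u$ ($n{\left(u \right)} = \left(u^{2} + u u\right) + \left(5 + \left(\left(u^{2} + 6 u\right) + u\right)\right) = \left(u^{2} + u^{2}\right) + \left(5 + \left(u^{2} + 7 u\right)\right) = 2 u^{2} + \left(5 + u^{2} + 7 u\right) = 5 + 3 u^{2} + 7 u$)
$\frac{719}{Z{\left(40 \right)}} - 1486 n{\left(-6 + 14 \right)} = \frac{719}{15} - 1486 \left(5 + 3 \left(-6 + 14\right)^{2} + 7 \left(-6 + 14\right)\right) = 719 \cdot \frac{1}{15} - 1486 \left(5 + 3 \cdot 8^{2} + 7 \cdot 8\right) = \frac{719}{15} - 1486 \left(5 + 3 \cdot 64 + 56\right) = \frac{719}{15} - 1486 \left(5 + 192 + 56\right) = \frac{719}{15} - 375958 = - \frac{5638651}{15}$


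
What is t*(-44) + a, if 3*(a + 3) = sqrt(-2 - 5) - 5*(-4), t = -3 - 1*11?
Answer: 1859/3 + I*sqrt(7)/3 ≈ 619.67 + 0.88192*I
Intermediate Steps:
t = -14 (t = -3 - 11 = -14)
a = 11/3 + I*sqrt(7)/3 (a = -3 + (sqrt(-2 - 5) - 5*(-4))/3 = -3 + (sqrt(-7) + 20)/3 = -3 + (I*sqrt(7) + 20)/3 = -3 + (20 + I*sqrt(7))/3 = -3 + (20/3 + I*sqrt(7)/3) = 11/3 + I*sqrt(7)/3 ≈ 3.6667 + 0.88192*I)
t*(-44) + a = -14*(-44) + (11/3 + I*sqrt(7)/3) = 616 + (11/3 + I*sqrt(7)/3) = 1859/3 + I*sqrt(7)/3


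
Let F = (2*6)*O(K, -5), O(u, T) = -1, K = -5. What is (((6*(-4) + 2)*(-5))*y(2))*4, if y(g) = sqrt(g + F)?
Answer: 440*I*sqrt(10) ≈ 1391.4*I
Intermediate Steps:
F = -12 (F = (2*6)*(-1) = 12*(-1) = -12)
y(g) = sqrt(-12 + g) (y(g) = sqrt(g - 12) = sqrt(-12 + g))
(((6*(-4) + 2)*(-5))*y(2))*4 = (((6*(-4) + 2)*(-5))*sqrt(-12 + 2))*4 = (((-24 + 2)*(-5))*sqrt(-10))*4 = ((-22*(-5))*(I*sqrt(10)))*4 = (110*(I*sqrt(10)))*4 = (110*I*sqrt(10))*4 = 440*I*sqrt(10)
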